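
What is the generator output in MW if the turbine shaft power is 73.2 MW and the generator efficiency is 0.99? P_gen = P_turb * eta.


P_gen = 73.2 * 0.99 = 72.4680 MW


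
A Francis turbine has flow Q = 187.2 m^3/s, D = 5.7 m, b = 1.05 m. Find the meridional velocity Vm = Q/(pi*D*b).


Vm = 187.2 / (pi * 5.7 * 1.05) = 9.9562 m/s


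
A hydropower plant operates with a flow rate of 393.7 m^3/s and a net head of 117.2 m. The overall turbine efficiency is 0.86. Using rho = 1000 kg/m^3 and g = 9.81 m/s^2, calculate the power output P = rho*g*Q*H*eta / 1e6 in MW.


P = 1000 * 9.81 * 393.7 * 117.2 * 0.86 / 1e6 = 389.2786 MW


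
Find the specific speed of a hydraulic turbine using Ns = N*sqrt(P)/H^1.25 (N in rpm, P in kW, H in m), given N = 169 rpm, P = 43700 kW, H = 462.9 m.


Ns = 169 * 43700^0.5 / 462.9^1.25 = 16.4539


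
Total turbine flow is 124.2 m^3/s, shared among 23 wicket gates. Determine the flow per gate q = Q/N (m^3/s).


q = 124.2 / 23 = 5.4000 m^3/s


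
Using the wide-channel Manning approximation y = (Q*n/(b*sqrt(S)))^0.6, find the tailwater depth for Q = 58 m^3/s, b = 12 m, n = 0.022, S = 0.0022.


y = (58 * 0.022 / (12 * 0.0022^0.5))^0.6 = 1.6341 m


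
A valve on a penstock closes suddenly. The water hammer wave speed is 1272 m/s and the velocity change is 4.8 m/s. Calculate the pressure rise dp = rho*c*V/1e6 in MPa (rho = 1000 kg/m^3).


dp = 1000 * 1272 * 4.8 / 1e6 = 6.1056 MPa


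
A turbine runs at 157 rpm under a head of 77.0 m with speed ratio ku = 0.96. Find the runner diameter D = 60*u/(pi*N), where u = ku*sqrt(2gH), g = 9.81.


u = 0.96 * sqrt(2*9.81*77.0) = 37.3135 m/s
D = 60 * 37.3135 / (pi * 157) = 4.5391 m


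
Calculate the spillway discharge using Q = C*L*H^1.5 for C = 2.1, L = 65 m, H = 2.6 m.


Q = 2.1 * 65 * 2.6^1.5 = 572.2591 m^3/s


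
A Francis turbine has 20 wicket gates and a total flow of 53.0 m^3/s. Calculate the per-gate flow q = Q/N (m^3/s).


q = 53.0 / 20 = 2.6500 m^3/s


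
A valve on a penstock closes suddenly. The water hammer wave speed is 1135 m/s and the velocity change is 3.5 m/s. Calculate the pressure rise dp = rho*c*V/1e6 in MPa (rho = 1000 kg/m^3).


dp = 1000 * 1135 * 3.5 / 1e6 = 3.9725 MPa


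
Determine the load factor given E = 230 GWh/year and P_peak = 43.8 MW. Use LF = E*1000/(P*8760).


LF = 230 * 1000 / (43.8 * 8760) = 0.5994


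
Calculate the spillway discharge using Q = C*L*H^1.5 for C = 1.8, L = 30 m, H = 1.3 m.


Q = 1.8 * 30 * 1.3^1.5 = 80.0403 m^3/s


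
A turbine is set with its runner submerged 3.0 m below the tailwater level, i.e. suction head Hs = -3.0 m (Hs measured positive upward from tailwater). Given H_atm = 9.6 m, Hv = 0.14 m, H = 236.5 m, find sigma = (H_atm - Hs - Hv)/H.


sigma = (9.6 - (-3.0) - 0.14) / 236.5 = 0.0527


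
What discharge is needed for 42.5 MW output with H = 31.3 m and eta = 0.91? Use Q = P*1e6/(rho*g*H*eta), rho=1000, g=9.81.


Q = 42.5 * 1e6 / (1000 * 9.81 * 31.3 * 0.91) = 152.1017 m^3/s


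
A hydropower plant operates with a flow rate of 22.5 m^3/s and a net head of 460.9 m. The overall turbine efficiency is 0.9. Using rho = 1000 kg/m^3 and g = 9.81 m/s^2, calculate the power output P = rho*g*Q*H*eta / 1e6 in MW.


P = 1000 * 9.81 * 22.5 * 460.9 * 0.9 / 1e6 = 91.5589 MW


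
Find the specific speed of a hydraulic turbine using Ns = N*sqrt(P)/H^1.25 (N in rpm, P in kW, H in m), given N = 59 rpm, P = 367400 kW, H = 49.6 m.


Ns = 59 * 367400^0.5 / 49.6^1.25 = 271.6874


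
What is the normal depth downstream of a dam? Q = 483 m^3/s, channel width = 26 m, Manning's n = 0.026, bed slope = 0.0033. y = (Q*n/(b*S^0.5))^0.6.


y = (483 * 0.026 / (26 * 0.0033^0.5))^0.6 = 3.5877 m


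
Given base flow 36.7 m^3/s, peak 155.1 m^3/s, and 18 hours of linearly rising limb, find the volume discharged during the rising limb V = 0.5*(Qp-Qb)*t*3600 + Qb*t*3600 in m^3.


V = 0.5*(155.1 - 36.7)*18*3600 + 36.7*18*3600 = 6.2143e+06 m^3


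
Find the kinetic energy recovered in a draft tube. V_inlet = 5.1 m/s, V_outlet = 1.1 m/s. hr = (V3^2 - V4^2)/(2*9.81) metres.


hr = (5.1^2 - 1.1^2) / (2*9.81) = 1.2640 m


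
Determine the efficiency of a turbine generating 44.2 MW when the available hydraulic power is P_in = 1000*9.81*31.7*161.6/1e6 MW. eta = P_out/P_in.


P_in = 1000 * 9.81 * 31.7 * 161.6 / 1e6 = 50.2539 MW
eta = 44.2 / 50.2539 = 0.8795


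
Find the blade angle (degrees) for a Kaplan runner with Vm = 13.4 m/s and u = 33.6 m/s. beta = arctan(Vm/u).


beta = arctan(13.4 / 33.6) = 21.7426 degrees


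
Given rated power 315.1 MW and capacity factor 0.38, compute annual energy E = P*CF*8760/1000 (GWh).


E = 315.1 * 0.38 * 8760 / 1000 = 1048.9049 GWh


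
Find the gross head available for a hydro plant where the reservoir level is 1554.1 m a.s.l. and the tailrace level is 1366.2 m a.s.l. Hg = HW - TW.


Hg = 1554.1 - 1366.2 = 187.9000 m


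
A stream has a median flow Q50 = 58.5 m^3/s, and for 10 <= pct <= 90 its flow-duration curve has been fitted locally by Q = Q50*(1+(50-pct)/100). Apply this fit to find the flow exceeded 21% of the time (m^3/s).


Q = 58.5 * (1 + (50 - 21)/100) = 75.4650 m^3/s


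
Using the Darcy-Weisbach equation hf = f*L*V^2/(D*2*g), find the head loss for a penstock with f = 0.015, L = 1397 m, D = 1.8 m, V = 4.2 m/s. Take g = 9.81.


hf = 0.015 * 1397 * 4.2^2 / (1.8 * 2 * 9.81) = 10.4668 m


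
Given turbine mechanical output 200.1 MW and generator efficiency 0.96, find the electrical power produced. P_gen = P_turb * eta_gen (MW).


P_gen = 200.1 * 0.96 = 192.0960 MW


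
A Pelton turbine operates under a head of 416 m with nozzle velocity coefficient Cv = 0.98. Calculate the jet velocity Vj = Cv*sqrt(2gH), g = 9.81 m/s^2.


Vj = 0.98 * sqrt(2*9.81*416) = 88.5365 m/s


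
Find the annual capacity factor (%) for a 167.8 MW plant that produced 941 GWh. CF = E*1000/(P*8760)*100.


CF = 941 * 1000 / (167.8 * 8760) * 100 = 64.0167 %


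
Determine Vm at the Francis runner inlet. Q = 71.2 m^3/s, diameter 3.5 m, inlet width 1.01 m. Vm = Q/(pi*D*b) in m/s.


Vm = 71.2 / (pi * 3.5 * 1.01) = 6.4112 m/s


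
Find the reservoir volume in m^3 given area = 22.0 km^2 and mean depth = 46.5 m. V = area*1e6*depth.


V = 22.0 * 1e6 * 46.5 = 1.0230e+09 m^3


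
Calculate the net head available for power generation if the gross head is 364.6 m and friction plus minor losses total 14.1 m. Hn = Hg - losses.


Hn = 364.6 - 14.1 = 350.5000 m


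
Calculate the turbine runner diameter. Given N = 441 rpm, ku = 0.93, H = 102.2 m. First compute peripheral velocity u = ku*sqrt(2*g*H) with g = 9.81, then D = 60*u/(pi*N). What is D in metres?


u = 0.93 * sqrt(2*9.81*102.2) = 41.6445 m/s
D = 60 * 41.6445 / (pi * 441) = 1.8035 m


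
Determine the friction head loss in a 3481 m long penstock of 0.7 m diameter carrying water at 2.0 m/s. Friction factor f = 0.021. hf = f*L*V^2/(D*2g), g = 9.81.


hf = 0.021 * 3481 * 2.0^2 / (0.7 * 2 * 9.81) = 21.2905 m


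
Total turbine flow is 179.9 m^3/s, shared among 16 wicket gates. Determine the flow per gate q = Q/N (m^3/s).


q = 179.9 / 16 = 11.2438 m^3/s


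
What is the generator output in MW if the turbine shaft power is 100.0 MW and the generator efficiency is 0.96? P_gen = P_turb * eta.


P_gen = 100.0 * 0.96 = 96.0000 MW


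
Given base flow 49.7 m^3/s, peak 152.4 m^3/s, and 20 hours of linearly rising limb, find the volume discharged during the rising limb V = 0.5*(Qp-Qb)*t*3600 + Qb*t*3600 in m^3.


V = 0.5*(152.4 - 49.7)*20*3600 + 49.7*20*3600 = 7.2756e+06 m^3


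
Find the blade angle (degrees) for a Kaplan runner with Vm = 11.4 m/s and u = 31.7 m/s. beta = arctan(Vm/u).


beta = arctan(11.4 / 31.7) = 19.7797 degrees


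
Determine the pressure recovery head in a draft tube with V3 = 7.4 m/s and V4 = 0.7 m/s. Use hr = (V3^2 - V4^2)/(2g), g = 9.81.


hr = (7.4^2 - 0.7^2) / (2*9.81) = 2.7661 m


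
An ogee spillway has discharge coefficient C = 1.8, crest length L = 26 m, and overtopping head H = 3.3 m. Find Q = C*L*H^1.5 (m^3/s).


Q = 1.8 * 26 * 3.3^1.5 = 280.5542 m^3/s


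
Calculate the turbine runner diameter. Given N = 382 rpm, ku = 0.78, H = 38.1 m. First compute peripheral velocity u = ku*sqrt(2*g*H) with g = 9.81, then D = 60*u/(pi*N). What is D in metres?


u = 0.78 * sqrt(2*9.81*38.1) = 21.3259 m/s
D = 60 * 21.3259 / (pi * 382) = 1.0662 m


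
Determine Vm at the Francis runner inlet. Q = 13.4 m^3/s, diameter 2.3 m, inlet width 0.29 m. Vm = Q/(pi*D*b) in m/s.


Vm = 13.4 / (pi * 2.3 * 0.29) = 6.3948 m/s


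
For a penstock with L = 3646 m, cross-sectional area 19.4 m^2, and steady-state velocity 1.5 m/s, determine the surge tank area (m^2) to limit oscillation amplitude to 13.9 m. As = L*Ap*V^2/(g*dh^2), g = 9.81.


As = 3646 * 19.4 * 1.5^2 / (9.81 * 13.9^2) = 83.9658 m^2


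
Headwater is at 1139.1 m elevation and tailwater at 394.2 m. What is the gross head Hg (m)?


Hg = 1139.1 - 394.2 = 744.9000 m


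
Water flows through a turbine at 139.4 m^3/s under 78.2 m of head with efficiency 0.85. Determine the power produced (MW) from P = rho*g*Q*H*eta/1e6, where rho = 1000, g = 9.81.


P = 1000 * 9.81 * 139.4 * 78.2 * 0.85 / 1e6 = 90.8987 MW


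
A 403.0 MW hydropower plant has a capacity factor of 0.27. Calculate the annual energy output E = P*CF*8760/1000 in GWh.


E = 403.0 * 0.27 * 8760 / 1000 = 953.1756 GWh


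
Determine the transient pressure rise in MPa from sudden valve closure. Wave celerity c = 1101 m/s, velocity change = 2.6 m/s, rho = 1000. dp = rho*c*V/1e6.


dp = 1000 * 1101 * 2.6 / 1e6 = 2.8626 MPa


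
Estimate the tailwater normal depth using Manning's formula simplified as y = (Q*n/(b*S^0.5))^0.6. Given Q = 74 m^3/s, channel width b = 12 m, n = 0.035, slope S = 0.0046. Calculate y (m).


y = (74 * 0.035 / (12 * 0.0046^0.5))^0.6 = 2.0028 m


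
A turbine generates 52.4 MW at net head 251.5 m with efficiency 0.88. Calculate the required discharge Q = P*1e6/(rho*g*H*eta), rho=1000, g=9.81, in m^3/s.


Q = 52.4 * 1e6 / (1000 * 9.81 * 251.5 * 0.88) = 24.1347 m^3/s


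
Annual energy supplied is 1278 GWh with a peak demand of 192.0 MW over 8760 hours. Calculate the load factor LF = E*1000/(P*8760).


LF = 1278 * 1000 / (192.0 * 8760) = 0.7598


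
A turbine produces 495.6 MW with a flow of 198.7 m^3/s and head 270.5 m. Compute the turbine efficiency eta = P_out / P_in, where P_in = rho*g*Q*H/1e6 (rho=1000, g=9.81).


P_in = 1000 * 9.81 * 198.7 * 270.5 / 1e6 = 527.2713 MW
eta = 495.6 / 527.2713 = 0.9399


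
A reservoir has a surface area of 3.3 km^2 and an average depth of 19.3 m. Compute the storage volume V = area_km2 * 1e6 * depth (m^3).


V = 3.3 * 1e6 * 19.3 = 6.3690e+07 m^3


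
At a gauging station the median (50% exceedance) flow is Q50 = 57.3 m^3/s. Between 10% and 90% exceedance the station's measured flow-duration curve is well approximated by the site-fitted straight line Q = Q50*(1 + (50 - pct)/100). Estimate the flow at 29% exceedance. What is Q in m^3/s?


Q = 57.3 * (1 + (50 - 29)/100) = 69.3330 m^3/s


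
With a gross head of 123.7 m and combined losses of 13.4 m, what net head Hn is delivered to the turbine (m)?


Hn = 123.7 - 13.4 = 110.3000 m


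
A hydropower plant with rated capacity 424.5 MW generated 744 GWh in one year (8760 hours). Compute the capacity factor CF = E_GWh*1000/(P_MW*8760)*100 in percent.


CF = 744 * 1000 / (424.5 * 8760) * 100 = 20.0074 %


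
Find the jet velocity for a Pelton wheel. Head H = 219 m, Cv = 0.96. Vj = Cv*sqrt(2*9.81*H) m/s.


Vj = 0.96 * sqrt(2*9.81*219) = 62.9278 m/s


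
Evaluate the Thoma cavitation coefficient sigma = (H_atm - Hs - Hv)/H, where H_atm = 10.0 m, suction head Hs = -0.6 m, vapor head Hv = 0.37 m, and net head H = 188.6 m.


sigma = (10.0 - (-0.6) - 0.37) / 188.6 = 0.0542


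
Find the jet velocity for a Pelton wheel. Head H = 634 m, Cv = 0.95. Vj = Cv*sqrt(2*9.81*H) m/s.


Vj = 0.95 * sqrt(2*9.81*634) = 105.9541 m/s


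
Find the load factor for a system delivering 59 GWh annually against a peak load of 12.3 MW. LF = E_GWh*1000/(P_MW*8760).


LF = 59 * 1000 / (12.3 * 8760) = 0.5476


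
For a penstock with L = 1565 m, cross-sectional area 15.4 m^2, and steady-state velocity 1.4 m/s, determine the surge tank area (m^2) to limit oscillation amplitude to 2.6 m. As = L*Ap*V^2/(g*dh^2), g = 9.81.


As = 1565 * 15.4 * 1.4^2 / (9.81 * 2.6^2) = 712.3205 m^2


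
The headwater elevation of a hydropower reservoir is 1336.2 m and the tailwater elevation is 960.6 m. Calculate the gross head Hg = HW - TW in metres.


Hg = 1336.2 - 960.6 = 375.6000 m


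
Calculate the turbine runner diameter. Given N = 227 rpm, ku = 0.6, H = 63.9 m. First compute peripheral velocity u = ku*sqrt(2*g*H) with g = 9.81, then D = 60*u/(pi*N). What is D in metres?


u = 0.6 * sqrt(2*9.81*63.9) = 21.2447 m/s
D = 60 * 21.2447 / (pi * 227) = 1.7874 m


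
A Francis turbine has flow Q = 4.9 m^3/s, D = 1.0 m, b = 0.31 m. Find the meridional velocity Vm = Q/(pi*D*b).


Vm = 4.9 / (pi * 1.0 * 0.31) = 5.0313 m/s


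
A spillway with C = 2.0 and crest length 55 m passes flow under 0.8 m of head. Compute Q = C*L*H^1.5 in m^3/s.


Q = 2.0 * 55 * 0.8^1.5 = 78.7096 m^3/s


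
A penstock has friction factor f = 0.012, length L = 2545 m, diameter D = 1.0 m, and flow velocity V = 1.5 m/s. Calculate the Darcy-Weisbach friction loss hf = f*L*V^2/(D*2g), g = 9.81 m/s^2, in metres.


hf = 0.012 * 2545 * 1.5^2 / (1.0 * 2 * 9.81) = 3.5023 m


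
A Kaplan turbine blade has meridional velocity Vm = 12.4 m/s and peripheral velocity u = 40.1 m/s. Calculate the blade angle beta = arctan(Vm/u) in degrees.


beta = arctan(12.4 / 40.1) = 17.1830 degrees


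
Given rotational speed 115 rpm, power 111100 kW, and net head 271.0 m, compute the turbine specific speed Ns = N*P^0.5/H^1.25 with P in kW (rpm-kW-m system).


Ns = 115 * 111100^0.5 / 271.0^1.25 = 34.8613


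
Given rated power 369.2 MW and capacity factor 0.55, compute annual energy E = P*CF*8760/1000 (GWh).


E = 369.2 * 0.55 * 8760 / 1000 = 1778.8056 GWh


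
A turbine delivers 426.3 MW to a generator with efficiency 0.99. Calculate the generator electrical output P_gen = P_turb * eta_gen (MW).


P_gen = 426.3 * 0.99 = 422.0370 MW


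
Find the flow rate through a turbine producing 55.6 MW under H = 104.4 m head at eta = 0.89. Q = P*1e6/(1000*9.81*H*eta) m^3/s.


Q = 55.6 * 1e6 / (1000 * 9.81 * 104.4 * 0.89) = 60.9980 m^3/s


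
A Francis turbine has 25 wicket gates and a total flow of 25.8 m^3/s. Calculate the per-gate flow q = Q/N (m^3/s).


q = 25.8 / 25 = 1.0320 m^3/s


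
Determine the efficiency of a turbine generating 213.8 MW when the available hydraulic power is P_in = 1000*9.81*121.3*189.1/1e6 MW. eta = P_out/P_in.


P_in = 1000 * 9.81 * 121.3 * 189.1 / 1e6 = 225.0201 MW
eta = 213.8 / 225.0201 = 0.9501


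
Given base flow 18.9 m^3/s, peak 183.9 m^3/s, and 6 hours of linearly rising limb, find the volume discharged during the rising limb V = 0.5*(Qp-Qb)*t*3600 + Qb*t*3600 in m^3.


V = 0.5*(183.9 - 18.9)*6*3600 + 18.9*6*3600 = 2.1902e+06 m^3


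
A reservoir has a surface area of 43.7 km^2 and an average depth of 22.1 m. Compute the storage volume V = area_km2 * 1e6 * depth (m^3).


V = 43.7 * 1e6 * 22.1 = 9.6577e+08 m^3


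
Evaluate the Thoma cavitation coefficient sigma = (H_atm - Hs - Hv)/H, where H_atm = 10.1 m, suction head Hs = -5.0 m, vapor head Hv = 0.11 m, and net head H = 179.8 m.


sigma = (10.1 - (-5.0) - 0.11) / 179.8 = 0.0834


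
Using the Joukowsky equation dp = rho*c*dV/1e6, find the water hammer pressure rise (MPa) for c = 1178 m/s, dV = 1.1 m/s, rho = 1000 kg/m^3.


dp = 1000 * 1178 * 1.1 / 1e6 = 1.2958 MPa


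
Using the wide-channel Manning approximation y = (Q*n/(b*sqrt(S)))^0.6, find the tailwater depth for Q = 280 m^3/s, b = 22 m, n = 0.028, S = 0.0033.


y = (280 * 0.028 / (22 * 0.0033^0.5))^0.6 = 2.9894 m


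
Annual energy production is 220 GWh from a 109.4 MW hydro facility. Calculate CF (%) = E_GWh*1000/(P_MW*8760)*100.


CF = 220 * 1000 / (109.4 * 8760) * 100 = 22.9563 %


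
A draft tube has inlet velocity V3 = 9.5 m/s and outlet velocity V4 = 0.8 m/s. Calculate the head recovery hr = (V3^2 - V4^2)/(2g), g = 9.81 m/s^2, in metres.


hr = (9.5^2 - 0.8^2) / (2*9.81) = 4.5673 m


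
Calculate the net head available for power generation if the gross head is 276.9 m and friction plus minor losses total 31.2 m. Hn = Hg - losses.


Hn = 276.9 - 31.2 = 245.7000 m


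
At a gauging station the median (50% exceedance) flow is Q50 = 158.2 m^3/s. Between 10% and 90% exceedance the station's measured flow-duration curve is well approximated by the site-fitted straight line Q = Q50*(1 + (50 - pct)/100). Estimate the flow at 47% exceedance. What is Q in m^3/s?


Q = 158.2 * (1 + (50 - 47)/100) = 162.9460 m^3/s


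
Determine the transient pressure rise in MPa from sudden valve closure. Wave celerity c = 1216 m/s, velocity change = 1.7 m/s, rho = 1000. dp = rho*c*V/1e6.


dp = 1000 * 1216 * 1.7 / 1e6 = 2.0672 MPa


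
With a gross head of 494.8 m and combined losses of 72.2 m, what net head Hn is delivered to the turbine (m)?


Hn = 494.8 - 72.2 = 422.6000 m


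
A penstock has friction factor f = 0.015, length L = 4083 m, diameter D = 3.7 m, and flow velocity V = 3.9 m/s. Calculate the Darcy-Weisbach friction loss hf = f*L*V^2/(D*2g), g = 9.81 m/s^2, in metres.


hf = 0.015 * 4083 * 3.9^2 / (3.7 * 2 * 9.81) = 12.8321 m


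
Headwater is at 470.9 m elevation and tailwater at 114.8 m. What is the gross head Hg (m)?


Hg = 470.9 - 114.8 = 356.1000 m


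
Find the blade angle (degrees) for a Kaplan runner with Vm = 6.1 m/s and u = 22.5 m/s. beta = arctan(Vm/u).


beta = arctan(6.1 / 22.5) = 15.1689 degrees


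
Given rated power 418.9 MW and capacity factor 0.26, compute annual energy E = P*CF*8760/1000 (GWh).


E = 418.9 * 0.26 * 8760 / 1000 = 954.0866 GWh


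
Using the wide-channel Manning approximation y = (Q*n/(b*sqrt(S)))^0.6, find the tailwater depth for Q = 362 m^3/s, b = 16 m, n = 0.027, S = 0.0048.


y = (362 * 0.027 / (16 * 0.0048^0.5))^0.6 = 3.6915 m


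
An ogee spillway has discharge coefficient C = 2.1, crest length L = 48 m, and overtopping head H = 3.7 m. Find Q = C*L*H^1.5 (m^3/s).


Q = 2.1 * 48 * 3.7^1.5 = 717.4029 m^3/s


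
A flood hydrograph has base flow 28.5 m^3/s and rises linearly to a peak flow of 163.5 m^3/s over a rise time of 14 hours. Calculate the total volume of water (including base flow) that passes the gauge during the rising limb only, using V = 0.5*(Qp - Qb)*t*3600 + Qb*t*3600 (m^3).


V = 0.5*(163.5 - 28.5)*14*3600 + 28.5*14*3600 = 4.8384e+06 m^3


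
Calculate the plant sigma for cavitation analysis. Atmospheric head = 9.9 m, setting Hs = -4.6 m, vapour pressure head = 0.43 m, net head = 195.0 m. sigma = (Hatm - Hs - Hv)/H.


sigma = (9.9 - (-4.6) - 0.43) / 195.0 = 0.0722


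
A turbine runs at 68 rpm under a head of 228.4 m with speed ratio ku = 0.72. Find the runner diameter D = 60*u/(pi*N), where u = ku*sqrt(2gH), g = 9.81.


u = 0.72 * sqrt(2*9.81*228.4) = 48.1981 m/s
D = 60 * 48.1981 / (pi * 68) = 13.5370 m


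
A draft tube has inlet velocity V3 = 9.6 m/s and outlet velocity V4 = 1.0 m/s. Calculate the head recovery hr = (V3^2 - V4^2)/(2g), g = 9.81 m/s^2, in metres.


hr = (9.6^2 - 1.0^2) / (2*9.81) = 4.6463 m


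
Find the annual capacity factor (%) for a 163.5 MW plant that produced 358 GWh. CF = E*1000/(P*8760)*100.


CF = 358 * 1000 / (163.5 * 8760) * 100 = 24.9955 %


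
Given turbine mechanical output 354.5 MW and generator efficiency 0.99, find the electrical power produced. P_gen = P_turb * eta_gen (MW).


P_gen = 354.5 * 0.99 = 350.9550 MW


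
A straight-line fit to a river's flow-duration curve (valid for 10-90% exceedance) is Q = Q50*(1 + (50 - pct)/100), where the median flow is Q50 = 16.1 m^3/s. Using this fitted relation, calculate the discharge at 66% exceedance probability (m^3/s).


Q = 16.1 * (1 + (50 - 66)/100) = 13.5240 m^3/s


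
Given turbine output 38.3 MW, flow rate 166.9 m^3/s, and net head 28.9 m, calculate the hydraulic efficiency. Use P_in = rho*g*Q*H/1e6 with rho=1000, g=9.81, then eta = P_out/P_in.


P_in = 1000 * 9.81 * 166.9 * 28.9 / 1e6 = 47.3177 MW
eta = 38.3 / 47.3177 = 0.8094


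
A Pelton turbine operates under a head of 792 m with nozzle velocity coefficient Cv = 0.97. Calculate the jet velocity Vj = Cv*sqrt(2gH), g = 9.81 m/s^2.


Vj = 0.97 * sqrt(2*9.81*792) = 120.9160 m/s


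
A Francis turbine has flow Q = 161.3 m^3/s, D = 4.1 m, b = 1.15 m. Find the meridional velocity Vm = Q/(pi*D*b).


Vm = 161.3 / (pi * 4.1 * 1.15) = 10.8894 m/s


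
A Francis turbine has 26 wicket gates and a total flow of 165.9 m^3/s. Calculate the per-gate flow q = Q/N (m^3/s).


q = 165.9 / 26 = 6.3808 m^3/s


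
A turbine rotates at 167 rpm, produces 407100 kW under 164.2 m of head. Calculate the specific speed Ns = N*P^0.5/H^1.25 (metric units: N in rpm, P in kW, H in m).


Ns = 167 * 407100^0.5 / 164.2^1.25 = 181.2803


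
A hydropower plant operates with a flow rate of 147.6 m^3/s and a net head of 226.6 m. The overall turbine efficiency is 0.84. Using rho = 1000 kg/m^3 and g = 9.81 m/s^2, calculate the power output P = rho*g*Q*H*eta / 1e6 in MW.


P = 1000 * 9.81 * 147.6 * 226.6 * 0.84 / 1e6 = 275.6097 MW


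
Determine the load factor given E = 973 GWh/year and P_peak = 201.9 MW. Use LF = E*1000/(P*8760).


LF = 973 * 1000 / (201.9 * 8760) = 0.5501


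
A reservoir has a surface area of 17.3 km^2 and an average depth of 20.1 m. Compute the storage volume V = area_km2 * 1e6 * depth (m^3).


V = 17.3 * 1e6 * 20.1 = 3.4773e+08 m^3


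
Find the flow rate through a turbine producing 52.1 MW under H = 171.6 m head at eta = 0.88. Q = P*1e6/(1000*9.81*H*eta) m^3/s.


Q = 52.1 * 1e6 / (1000 * 9.81 * 171.6 * 0.88) = 35.1697 m^3/s


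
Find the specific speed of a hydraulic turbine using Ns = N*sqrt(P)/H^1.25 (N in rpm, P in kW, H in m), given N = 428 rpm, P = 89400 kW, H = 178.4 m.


Ns = 428 * 89400^0.5 / 178.4^1.25 = 196.2768


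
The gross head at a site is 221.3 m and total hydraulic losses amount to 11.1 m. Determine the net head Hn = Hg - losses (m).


Hn = 221.3 - 11.1 = 210.2000 m


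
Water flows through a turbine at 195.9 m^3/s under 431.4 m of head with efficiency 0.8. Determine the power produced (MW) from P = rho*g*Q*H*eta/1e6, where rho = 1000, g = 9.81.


P = 1000 * 9.81 * 195.9 * 431.4 * 0.8 / 1e6 = 663.2444 MW


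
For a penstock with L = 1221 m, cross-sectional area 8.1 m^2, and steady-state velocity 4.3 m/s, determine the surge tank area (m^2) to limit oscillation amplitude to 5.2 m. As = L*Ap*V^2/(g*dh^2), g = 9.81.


As = 1221 * 8.1 * 4.3^2 / (9.81 * 5.2^2) = 689.3851 m^2


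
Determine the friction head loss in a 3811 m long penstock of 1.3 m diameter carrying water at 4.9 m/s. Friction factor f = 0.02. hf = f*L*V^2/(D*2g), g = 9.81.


hf = 0.02 * 3811 * 4.9^2 / (1.3 * 2 * 9.81) = 71.7495 m


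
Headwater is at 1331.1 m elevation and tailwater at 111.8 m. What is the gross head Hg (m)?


Hg = 1331.1 - 111.8 = 1219.3000 m


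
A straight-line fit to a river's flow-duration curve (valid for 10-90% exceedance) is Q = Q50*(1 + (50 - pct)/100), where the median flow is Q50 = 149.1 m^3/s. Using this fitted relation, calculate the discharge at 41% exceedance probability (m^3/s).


Q = 149.1 * (1 + (50 - 41)/100) = 162.5190 m^3/s


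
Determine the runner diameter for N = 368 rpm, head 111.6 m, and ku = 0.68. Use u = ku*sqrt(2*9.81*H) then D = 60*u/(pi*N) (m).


u = 0.68 * sqrt(2*9.81*111.6) = 31.8193 m/s
D = 60 * 31.8193 / (pi * 368) = 1.6514 m


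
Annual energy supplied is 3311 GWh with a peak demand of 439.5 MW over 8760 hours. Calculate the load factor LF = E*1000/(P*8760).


LF = 3311 * 1000 / (439.5 * 8760) = 0.8600


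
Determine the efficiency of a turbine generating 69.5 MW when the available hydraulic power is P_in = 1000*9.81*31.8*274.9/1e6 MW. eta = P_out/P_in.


P_in = 1000 * 9.81 * 31.8 * 274.9 / 1e6 = 85.7573 MW
eta = 69.5 / 85.7573 = 0.8104


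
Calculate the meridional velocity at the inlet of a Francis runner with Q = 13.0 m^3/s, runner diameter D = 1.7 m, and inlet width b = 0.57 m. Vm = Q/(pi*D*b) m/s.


Vm = 13.0 / (pi * 1.7 * 0.57) = 4.2704 m/s


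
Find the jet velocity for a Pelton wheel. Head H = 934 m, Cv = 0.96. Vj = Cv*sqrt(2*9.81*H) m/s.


Vj = 0.96 * sqrt(2*9.81*934) = 129.9554 m/s


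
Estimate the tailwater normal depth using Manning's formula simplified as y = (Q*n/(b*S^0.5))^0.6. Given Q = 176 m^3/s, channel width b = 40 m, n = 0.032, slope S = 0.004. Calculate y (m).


y = (176 * 0.032 / (40 * 0.004^0.5))^0.6 = 1.6164 m


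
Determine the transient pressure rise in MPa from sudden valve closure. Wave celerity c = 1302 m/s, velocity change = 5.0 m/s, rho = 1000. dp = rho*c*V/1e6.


dp = 1000 * 1302 * 5.0 / 1e6 = 6.5100 MPa


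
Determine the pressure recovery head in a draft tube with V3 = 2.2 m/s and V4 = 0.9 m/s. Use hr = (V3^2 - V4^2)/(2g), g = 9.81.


hr = (2.2^2 - 0.9^2) / (2*9.81) = 0.2054 m


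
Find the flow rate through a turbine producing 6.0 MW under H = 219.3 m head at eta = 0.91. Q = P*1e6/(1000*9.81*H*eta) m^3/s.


Q = 6.0 * 1e6 / (1000 * 9.81 * 219.3 * 0.91) = 3.0648 m^3/s


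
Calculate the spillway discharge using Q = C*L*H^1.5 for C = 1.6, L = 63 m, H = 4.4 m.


Q = 1.6 * 63 * 4.4^1.5 = 930.3354 m^3/s


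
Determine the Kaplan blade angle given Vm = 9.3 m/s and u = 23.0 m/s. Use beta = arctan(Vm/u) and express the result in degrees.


beta = arctan(9.3 / 23.0) = 22.0158 degrees


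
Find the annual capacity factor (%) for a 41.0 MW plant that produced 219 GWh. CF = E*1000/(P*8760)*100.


CF = 219 * 1000 / (41.0 * 8760) * 100 = 60.9756 %


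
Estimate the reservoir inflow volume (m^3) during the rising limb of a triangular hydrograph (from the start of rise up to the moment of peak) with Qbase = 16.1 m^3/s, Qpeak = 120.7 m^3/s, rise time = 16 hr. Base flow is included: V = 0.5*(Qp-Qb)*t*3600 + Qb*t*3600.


V = 0.5*(120.7 - 16.1)*16*3600 + 16.1*16*3600 = 3.9398e+06 m^3


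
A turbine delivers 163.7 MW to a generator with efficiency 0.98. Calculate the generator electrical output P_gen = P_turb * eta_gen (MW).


P_gen = 163.7 * 0.98 = 160.4260 MW


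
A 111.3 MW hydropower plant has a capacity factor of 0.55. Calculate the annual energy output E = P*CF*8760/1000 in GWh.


E = 111.3 * 0.55 * 8760 / 1000 = 536.2434 GWh


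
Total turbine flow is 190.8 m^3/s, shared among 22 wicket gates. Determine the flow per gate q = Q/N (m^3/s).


q = 190.8 / 22 = 8.6727 m^3/s


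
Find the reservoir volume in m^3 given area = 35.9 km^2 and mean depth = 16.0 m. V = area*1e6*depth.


V = 35.9 * 1e6 * 16.0 = 5.7440e+08 m^3


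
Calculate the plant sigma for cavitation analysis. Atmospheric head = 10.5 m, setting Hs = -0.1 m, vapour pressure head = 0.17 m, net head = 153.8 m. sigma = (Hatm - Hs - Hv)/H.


sigma = (10.5 - (-0.1) - 0.17) / 153.8 = 0.0678


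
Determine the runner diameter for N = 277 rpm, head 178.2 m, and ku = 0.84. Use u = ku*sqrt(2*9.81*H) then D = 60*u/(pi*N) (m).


u = 0.84 * sqrt(2*9.81*178.2) = 49.6687 m/s
D = 60 * 49.6687 / (pi * 277) = 3.4246 m


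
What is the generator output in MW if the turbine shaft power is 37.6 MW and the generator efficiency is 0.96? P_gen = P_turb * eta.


P_gen = 37.6 * 0.96 = 36.0960 MW


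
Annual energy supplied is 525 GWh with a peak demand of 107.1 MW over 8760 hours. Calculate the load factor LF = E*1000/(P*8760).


LF = 525 * 1000 / (107.1 * 8760) = 0.5596


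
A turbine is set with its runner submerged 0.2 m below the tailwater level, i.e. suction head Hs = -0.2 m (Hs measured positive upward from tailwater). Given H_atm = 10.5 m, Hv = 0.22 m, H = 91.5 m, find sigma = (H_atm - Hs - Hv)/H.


sigma = (10.5 - (-0.2) - 0.22) / 91.5 = 0.1145


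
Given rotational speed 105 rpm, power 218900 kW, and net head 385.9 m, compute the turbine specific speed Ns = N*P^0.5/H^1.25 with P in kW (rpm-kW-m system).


Ns = 105 * 218900^0.5 / 385.9^1.25 = 28.7223


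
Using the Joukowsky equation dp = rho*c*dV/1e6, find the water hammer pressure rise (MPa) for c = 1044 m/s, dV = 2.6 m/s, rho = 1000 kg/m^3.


dp = 1000 * 1044 * 2.6 / 1e6 = 2.7144 MPa


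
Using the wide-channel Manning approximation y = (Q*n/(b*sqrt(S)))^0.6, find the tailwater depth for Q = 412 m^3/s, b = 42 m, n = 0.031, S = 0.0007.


y = (412 * 0.031 / (42 * 0.0007^0.5))^0.6 = 4.3279 m


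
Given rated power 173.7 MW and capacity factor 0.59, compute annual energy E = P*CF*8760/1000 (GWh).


E = 173.7 * 0.59 * 8760 / 1000 = 897.7511 GWh


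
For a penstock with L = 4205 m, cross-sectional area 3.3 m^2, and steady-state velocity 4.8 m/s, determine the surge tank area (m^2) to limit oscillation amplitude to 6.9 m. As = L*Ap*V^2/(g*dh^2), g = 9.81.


As = 4205 * 3.3 * 4.8^2 / (9.81 * 6.9^2) = 684.5343 m^2


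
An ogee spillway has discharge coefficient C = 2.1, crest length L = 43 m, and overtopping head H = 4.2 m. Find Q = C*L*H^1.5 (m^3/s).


Q = 2.1 * 43 * 4.2^1.5 = 777.2517 m^3/s


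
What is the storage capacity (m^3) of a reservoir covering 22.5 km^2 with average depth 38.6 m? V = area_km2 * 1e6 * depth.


V = 22.5 * 1e6 * 38.6 = 8.6850e+08 m^3


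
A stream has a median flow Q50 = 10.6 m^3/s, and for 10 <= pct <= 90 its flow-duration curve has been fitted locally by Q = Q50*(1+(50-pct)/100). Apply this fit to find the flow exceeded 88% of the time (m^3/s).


Q = 10.6 * (1 + (50 - 88)/100) = 6.5720 m^3/s


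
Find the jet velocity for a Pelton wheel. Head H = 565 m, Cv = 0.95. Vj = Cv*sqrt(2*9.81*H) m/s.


Vj = 0.95 * sqrt(2*9.81*565) = 100.0224 m/s


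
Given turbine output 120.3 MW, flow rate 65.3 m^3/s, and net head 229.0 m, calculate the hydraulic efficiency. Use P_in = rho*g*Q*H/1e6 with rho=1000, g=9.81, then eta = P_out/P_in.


P_in = 1000 * 9.81 * 65.3 * 229.0 / 1e6 = 146.6958 MW
eta = 120.3 / 146.6958 = 0.8201


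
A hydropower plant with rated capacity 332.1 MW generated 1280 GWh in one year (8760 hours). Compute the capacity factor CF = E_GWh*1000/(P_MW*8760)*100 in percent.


CF = 1280 * 1000 / (332.1 * 8760) * 100 = 43.9984 %


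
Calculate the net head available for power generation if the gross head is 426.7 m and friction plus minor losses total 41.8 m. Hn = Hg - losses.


Hn = 426.7 - 41.8 = 384.9000 m


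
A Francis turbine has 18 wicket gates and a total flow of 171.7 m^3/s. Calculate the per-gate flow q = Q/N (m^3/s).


q = 171.7 / 18 = 9.5389 m^3/s


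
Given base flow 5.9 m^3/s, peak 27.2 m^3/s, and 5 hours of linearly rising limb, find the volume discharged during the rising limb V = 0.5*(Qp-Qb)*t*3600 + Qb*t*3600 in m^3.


V = 0.5*(27.2 - 5.9)*5*3600 + 5.9*5*3600 = 297900.0000 m^3


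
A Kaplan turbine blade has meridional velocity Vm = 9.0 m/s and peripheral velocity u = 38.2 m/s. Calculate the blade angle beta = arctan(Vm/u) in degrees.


beta = arctan(9.0 / 38.2) = 13.2572 degrees


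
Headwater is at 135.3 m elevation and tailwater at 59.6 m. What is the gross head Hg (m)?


Hg = 135.3 - 59.6 = 75.7000 m


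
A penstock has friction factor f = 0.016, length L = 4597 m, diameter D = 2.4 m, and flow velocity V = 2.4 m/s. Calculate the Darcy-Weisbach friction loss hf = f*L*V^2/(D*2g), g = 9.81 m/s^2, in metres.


hf = 0.016 * 4597 * 2.4^2 / (2.4 * 2 * 9.81) = 8.9972 m


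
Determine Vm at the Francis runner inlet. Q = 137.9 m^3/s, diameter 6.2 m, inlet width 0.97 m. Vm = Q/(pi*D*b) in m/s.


Vm = 137.9 / (pi * 6.2 * 0.97) = 7.2988 m/s


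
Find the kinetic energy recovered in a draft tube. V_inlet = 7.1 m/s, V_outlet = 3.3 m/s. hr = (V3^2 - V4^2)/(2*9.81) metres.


hr = (7.1^2 - 3.3^2) / (2*9.81) = 2.0143 m


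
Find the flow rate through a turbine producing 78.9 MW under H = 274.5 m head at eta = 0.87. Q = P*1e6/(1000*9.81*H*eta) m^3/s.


Q = 78.9 * 1e6 / (1000 * 9.81 * 274.5 * 0.87) = 33.6780 m^3/s


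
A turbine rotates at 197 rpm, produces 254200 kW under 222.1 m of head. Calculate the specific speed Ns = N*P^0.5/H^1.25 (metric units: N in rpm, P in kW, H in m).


Ns = 197 * 254200^0.5 / 222.1^1.25 = 115.8426


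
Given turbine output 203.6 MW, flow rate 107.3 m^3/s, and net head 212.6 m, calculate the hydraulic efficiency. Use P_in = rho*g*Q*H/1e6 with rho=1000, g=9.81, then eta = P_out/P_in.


P_in = 1000 * 9.81 * 107.3 * 212.6 / 1e6 = 223.7855 MW
eta = 203.6 / 223.7855 = 0.9098


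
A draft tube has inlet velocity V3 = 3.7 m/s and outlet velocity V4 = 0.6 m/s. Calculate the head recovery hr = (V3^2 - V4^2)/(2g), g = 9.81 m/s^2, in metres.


hr = (3.7^2 - 0.6^2) / (2*9.81) = 0.6794 m


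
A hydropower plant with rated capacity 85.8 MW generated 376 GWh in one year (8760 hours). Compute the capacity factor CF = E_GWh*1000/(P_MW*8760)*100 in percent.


CF = 376 * 1000 / (85.8 * 8760) * 100 = 50.0261 %


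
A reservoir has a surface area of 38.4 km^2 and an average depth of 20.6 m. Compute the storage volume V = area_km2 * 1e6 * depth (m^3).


V = 38.4 * 1e6 * 20.6 = 7.9104e+08 m^3


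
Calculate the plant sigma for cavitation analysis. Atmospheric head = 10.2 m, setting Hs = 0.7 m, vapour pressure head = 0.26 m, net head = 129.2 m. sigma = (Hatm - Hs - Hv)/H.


sigma = (10.2 - 0.7 - 0.26) / 129.2 = 0.0715


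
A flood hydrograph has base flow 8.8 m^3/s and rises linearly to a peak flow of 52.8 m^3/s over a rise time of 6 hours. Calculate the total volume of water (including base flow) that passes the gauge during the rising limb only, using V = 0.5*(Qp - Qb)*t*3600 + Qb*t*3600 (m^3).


V = 0.5*(52.8 - 8.8)*6*3600 + 8.8*6*3600 = 665280.0000 m^3


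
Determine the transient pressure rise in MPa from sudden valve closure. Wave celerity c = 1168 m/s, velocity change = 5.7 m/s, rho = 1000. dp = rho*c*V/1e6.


dp = 1000 * 1168 * 5.7 / 1e6 = 6.6576 MPa


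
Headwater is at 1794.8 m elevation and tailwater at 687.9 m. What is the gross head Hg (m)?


Hg = 1794.8 - 687.9 = 1106.9000 m


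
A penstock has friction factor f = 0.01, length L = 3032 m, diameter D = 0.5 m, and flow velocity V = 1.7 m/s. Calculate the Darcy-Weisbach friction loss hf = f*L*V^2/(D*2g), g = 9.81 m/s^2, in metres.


hf = 0.01 * 3032 * 1.7^2 / (0.5 * 2 * 9.81) = 8.9322 m


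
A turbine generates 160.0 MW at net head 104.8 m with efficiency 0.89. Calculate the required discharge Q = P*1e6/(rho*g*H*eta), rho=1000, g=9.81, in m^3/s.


Q = 160.0 * 1e6 / (1000 * 9.81 * 104.8 * 0.89) = 174.8637 m^3/s


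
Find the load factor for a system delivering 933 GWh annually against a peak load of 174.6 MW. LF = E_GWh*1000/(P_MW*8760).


LF = 933 * 1000 / (174.6 * 8760) = 0.6100


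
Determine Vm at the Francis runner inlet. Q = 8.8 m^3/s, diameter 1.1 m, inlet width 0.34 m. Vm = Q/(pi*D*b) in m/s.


Vm = 8.8 / (pi * 1.1 * 0.34) = 7.4896 m/s


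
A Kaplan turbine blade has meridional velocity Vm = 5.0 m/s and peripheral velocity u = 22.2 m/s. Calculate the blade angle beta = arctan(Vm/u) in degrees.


beta = arctan(5.0 / 22.2) = 12.6927 degrees


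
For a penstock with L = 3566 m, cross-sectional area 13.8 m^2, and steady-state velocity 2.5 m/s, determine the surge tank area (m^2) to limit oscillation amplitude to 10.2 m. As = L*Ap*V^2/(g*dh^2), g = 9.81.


As = 3566 * 13.8 * 2.5^2 / (9.81 * 10.2^2) = 301.3499 m^2


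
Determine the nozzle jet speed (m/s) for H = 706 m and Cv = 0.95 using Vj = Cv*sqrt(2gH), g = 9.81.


Vj = 0.95 * sqrt(2*9.81*706) = 111.8087 m/s


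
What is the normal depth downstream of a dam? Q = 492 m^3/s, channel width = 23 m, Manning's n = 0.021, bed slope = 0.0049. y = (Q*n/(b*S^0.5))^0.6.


y = (492 * 0.021 / (23 * 0.0049^0.5))^0.6 = 3.0508 m


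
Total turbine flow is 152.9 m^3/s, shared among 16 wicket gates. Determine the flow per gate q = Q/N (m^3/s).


q = 152.9 / 16 = 9.5563 m^3/s


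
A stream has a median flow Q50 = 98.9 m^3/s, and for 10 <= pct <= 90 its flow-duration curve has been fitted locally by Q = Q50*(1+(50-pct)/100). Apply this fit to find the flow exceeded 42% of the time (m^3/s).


Q = 98.9 * (1 + (50 - 42)/100) = 106.8120 m^3/s


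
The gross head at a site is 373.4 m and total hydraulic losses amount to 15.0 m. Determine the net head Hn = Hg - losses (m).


Hn = 373.4 - 15.0 = 358.4000 m


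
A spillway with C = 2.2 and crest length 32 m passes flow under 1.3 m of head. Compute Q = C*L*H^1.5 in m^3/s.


Q = 2.2 * 32 * 1.3^1.5 = 104.3489 m^3/s


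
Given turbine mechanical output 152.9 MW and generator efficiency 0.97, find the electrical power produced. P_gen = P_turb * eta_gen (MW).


P_gen = 152.9 * 0.97 = 148.3130 MW


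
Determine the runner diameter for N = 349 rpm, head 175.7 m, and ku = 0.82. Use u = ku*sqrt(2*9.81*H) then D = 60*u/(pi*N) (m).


u = 0.82 * sqrt(2*9.81*175.7) = 48.1448 m/s
D = 60 * 48.1448 / (pi * 349) = 2.6347 m


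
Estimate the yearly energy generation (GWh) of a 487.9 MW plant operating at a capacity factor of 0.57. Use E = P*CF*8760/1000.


E = 487.9 * 0.57 * 8760 / 1000 = 2436.1823 GWh


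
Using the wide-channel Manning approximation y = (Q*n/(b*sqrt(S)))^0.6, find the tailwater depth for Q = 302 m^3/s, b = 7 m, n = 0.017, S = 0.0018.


y = (302 * 0.017 / (7 * 0.0018^0.5))^0.6 = 5.5288 m


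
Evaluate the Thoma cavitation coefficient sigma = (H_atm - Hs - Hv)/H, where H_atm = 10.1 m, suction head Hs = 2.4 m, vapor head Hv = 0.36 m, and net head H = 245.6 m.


sigma = (10.1 - 2.4 - 0.36) / 245.6 = 0.0299


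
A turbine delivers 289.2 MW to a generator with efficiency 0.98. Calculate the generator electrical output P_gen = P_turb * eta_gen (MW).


P_gen = 289.2 * 0.98 = 283.4160 MW


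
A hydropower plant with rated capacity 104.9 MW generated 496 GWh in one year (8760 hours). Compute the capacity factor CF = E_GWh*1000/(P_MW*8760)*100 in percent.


CF = 496 * 1000 / (104.9 * 8760) * 100 = 53.9762 %


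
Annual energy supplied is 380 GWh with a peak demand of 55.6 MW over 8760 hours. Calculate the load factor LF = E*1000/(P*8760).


LF = 380 * 1000 / (55.6 * 8760) = 0.7802


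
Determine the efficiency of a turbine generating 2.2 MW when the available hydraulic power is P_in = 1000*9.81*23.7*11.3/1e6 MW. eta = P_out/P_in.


P_in = 1000 * 9.81 * 23.7 * 11.3 / 1e6 = 2.6272 MW
eta = 2.2 / 2.6272 = 0.8374


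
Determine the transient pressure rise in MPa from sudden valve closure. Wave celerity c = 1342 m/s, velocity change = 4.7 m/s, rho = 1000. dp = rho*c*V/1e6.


dp = 1000 * 1342 * 4.7 / 1e6 = 6.3074 MPa


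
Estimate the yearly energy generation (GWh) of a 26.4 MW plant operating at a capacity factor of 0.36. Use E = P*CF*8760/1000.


E = 26.4 * 0.36 * 8760 / 1000 = 83.2550 GWh


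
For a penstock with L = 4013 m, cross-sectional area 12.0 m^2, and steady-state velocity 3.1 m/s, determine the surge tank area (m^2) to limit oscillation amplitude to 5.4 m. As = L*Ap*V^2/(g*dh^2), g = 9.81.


As = 4013 * 12.0 * 3.1^2 / (9.81 * 5.4^2) = 1617.7718 m^2


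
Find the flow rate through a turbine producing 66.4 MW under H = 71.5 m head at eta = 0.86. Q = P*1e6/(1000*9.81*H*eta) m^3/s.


Q = 66.4 * 1e6 / (1000 * 9.81 * 71.5 * 0.86) = 110.0765 m^3/s
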